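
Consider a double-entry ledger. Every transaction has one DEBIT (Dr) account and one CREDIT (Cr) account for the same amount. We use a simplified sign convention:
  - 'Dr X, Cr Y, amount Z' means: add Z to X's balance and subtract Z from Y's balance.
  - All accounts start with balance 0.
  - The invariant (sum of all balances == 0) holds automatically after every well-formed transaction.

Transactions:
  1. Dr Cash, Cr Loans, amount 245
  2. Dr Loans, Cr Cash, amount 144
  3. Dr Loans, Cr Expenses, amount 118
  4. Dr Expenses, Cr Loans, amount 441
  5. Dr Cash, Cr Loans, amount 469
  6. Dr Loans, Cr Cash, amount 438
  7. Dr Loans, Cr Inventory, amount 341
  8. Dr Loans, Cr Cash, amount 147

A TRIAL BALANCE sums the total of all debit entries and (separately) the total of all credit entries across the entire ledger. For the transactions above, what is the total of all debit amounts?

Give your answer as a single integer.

Txn 1: debit+=245
Txn 2: debit+=144
Txn 3: debit+=118
Txn 4: debit+=441
Txn 5: debit+=469
Txn 6: debit+=438
Txn 7: debit+=341
Txn 8: debit+=147
Total debits = 2343

Answer: 2343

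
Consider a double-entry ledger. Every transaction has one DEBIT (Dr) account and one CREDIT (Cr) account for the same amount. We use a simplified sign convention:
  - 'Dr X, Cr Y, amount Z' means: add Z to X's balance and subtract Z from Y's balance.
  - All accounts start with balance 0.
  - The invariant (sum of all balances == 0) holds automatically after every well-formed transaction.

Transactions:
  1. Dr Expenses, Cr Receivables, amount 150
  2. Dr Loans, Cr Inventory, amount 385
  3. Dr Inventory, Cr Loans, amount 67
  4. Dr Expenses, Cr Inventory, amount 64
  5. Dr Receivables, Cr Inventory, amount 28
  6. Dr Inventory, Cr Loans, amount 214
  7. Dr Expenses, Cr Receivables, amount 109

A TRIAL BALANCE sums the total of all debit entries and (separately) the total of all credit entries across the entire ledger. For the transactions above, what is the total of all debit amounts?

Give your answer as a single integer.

Txn 1: debit+=150
Txn 2: debit+=385
Txn 3: debit+=67
Txn 4: debit+=64
Txn 5: debit+=28
Txn 6: debit+=214
Txn 7: debit+=109
Total debits = 1017

Answer: 1017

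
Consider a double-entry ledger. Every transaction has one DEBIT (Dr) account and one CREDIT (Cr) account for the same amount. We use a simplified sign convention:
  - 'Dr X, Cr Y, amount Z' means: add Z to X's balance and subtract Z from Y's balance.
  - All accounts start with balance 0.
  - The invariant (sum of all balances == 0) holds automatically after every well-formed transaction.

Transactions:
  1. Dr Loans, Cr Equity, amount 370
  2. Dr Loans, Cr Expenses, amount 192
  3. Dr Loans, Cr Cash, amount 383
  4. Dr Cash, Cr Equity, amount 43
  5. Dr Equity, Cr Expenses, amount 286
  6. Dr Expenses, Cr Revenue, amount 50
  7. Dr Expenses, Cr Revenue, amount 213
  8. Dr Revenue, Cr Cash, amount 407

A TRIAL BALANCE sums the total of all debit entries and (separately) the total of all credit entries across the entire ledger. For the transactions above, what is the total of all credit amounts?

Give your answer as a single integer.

Txn 1: credit+=370
Txn 2: credit+=192
Txn 3: credit+=383
Txn 4: credit+=43
Txn 5: credit+=286
Txn 6: credit+=50
Txn 7: credit+=213
Txn 8: credit+=407
Total credits = 1944

Answer: 1944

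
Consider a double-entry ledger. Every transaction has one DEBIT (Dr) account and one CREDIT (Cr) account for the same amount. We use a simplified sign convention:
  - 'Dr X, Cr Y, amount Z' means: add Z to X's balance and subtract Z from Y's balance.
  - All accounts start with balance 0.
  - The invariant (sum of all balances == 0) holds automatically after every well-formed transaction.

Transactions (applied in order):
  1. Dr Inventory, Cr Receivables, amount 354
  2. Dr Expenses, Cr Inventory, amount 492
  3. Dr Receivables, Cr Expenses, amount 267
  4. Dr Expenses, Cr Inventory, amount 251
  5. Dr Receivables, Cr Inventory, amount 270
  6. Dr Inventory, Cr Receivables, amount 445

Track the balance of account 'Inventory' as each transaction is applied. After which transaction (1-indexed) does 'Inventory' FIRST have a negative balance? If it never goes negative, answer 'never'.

Answer: 2

Derivation:
After txn 1: Inventory=354
After txn 2: Inventory=-138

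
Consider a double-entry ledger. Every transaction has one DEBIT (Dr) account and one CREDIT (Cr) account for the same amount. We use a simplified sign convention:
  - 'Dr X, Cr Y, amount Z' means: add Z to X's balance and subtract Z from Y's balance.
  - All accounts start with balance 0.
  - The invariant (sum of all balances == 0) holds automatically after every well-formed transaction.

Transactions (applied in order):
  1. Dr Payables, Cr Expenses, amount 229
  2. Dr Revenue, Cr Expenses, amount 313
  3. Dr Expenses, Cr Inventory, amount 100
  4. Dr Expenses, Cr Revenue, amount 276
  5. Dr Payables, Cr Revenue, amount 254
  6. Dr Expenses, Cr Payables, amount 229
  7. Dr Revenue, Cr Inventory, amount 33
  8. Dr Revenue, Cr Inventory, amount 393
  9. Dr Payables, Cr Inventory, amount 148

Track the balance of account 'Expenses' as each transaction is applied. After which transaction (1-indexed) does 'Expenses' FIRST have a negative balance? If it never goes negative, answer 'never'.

Answer: 1

Derivation:
After txn 1: Expenses=-229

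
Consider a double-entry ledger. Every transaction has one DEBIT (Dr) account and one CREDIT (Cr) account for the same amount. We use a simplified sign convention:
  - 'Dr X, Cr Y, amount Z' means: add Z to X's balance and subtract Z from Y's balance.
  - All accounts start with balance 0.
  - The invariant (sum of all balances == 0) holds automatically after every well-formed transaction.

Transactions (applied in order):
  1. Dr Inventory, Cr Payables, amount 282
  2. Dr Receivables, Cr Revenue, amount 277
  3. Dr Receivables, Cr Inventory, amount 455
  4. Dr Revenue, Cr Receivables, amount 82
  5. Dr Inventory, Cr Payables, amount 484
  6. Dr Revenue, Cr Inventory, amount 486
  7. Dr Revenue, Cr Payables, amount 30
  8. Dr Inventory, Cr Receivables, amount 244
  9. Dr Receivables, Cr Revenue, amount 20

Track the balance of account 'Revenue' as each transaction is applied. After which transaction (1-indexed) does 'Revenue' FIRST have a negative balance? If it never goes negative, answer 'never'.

Answer: 2

Derivation:
After txn 1: Revenue=0
After txn 2: Revenue=-277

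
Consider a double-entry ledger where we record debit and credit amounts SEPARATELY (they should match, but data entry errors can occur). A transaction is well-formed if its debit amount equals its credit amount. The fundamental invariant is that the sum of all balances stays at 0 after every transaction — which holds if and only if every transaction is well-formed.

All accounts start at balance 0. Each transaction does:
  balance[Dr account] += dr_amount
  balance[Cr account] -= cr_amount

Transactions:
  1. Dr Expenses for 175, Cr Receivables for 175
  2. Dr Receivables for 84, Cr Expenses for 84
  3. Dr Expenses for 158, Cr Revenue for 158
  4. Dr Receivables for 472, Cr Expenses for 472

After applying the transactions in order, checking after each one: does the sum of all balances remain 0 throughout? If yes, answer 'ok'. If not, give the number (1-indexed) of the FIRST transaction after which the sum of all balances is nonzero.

Answer: ok

Derivation:
After txn 1: dr=175 cr=175 sum_balances=0
After txn 2: dr=84 cr=84 sum_balances=0
After txn 3: dr=158 cr=158 sum_balances=0
After txn 4: dr=472 cr=472 sum_balances=0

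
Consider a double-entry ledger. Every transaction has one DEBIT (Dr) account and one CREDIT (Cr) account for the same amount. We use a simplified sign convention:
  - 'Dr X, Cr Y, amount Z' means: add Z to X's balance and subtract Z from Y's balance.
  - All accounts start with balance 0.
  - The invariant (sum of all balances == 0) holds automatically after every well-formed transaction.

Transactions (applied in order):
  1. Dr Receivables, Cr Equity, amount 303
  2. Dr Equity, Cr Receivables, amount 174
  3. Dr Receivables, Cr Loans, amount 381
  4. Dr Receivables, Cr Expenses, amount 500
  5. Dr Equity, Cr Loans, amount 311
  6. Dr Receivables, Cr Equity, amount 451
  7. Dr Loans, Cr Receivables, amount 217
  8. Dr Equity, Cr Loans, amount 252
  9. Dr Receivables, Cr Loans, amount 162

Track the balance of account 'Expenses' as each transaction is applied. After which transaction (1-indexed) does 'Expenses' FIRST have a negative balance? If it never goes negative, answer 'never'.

Answer: 4

Derivation:
After txn 1: Expenses=0
After txn 2: Expenses=0
After txn 3: Expenses=0
After txn 4: Expenses=-500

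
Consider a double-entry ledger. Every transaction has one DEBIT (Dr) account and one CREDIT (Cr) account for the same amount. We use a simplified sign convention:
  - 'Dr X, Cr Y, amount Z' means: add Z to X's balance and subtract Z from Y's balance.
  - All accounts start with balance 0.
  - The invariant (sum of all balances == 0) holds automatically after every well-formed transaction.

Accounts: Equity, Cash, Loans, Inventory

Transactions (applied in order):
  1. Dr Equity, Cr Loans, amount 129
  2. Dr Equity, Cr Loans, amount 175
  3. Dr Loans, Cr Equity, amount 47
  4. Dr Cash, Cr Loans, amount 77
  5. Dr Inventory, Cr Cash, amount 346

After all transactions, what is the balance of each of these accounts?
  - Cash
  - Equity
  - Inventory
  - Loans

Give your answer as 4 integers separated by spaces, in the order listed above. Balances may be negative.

Answer: -269 257 346 -334

Derivation:
After txn 1 (Dr Equity, Cr Loans, amount 129): Equity=129 Loans=-129
After txn 2 (Dr Equity, Cr Loans, amount 175): Equity=304 Loans=-304
After txn 3 (Dr Loans, Cr Equity, amount 47): Equity=257 Loans=-257
After txn 4 (Dr Cash, Cr Loans, amount 77): Cash=77 Equity=257 Loans=-334
After txn 5 (Dr Inventory, Cr Cash, amount 346): Cash=-269 Equity=257 Inventory=346 Loans=-334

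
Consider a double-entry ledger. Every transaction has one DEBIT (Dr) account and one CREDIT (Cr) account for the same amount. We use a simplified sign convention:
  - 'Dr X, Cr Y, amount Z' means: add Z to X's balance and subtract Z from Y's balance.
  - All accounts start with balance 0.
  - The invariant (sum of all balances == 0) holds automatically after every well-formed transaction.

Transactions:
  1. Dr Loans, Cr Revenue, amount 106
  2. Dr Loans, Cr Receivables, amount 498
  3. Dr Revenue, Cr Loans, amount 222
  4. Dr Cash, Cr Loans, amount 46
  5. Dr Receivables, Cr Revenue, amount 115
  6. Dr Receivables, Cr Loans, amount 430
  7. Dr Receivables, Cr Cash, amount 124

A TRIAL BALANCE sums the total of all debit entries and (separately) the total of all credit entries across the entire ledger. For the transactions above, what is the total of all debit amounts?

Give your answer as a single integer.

Txn 1: debit+=106
Txn 2: debit+=498
Txn 3: debit+=222
Txn 4: debit+=46
Txn 5: debit+=115
Txn 6: debit+=430
Txn 7: debit+=124
Total debits = 1541

Answer: 1541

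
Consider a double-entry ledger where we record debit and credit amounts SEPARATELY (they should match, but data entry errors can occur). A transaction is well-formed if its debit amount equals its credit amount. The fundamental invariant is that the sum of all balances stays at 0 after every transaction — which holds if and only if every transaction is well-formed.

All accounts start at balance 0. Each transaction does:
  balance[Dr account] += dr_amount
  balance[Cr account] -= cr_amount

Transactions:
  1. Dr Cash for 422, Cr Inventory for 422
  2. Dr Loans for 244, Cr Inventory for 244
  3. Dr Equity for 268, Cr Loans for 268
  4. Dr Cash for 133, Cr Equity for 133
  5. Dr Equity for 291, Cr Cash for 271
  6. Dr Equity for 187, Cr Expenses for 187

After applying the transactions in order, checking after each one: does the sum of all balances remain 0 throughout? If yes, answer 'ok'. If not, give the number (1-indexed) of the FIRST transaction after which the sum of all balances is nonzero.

After txn 1: dr=422 cr=422 sum_balances=0
After txn 2: dr=244 cr=244 sum_balances=0
After txn 3: dr=268 cr=268 sum_balances=0
After txn 4: dr=133 cr=133 sum_balances=0
After txn 5: dr=291 cr=271 sum_balances=20
After txn 6: dr=187 cr=187 sum_balances=20

Answer: 5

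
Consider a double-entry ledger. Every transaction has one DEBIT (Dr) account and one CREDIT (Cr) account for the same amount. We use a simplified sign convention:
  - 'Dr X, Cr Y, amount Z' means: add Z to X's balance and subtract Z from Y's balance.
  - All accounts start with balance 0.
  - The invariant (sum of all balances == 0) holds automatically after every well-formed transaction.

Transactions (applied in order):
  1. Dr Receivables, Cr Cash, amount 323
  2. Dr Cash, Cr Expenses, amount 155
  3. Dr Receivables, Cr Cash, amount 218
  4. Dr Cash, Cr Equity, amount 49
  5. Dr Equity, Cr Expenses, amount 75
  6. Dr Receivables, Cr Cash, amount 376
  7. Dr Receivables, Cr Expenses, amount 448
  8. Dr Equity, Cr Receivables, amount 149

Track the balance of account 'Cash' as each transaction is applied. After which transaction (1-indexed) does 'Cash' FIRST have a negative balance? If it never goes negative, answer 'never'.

After txn 1: Cash=-323

Answer: 1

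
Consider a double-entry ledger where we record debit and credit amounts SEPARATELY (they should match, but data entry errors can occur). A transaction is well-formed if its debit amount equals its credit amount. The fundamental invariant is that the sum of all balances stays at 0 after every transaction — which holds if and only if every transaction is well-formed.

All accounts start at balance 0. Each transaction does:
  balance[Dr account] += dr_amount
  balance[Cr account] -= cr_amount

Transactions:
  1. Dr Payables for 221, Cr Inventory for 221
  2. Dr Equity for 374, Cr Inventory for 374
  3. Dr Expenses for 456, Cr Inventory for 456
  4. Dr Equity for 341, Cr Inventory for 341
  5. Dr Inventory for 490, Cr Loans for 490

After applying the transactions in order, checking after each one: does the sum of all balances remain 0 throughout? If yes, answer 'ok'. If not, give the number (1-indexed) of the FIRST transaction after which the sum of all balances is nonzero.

After txn 1: dr=221 cr=221 sum_balances=0
After txn 2: dr=374 cr=374 sum_balances=0
After txn 3: dr=456 cr=456 sum_balances=0
After txn 4: dr=341 cr=341 sum_balances=0
After txn 5: dr=490 cr=490 sum_balances=0

Answer: ok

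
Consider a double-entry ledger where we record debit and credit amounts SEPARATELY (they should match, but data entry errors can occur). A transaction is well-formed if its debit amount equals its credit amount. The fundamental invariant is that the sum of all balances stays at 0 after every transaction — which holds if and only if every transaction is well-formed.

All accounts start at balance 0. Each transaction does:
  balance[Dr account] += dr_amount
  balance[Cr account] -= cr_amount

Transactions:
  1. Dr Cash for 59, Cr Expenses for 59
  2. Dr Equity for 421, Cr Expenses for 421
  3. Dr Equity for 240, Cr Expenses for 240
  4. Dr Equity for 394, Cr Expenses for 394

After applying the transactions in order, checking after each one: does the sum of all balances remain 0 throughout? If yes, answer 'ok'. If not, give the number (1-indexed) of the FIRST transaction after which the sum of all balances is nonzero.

Answer: ok

Derivation:
After txn 1: dr=59 cr=59 sum_balances=0
After txn 2: dr=421 cr=421 sum_balances=0
After txn 3: dr=240 cr=240 sum_balances=0
After txn 4: dr=394 cr=394 sum_balances=0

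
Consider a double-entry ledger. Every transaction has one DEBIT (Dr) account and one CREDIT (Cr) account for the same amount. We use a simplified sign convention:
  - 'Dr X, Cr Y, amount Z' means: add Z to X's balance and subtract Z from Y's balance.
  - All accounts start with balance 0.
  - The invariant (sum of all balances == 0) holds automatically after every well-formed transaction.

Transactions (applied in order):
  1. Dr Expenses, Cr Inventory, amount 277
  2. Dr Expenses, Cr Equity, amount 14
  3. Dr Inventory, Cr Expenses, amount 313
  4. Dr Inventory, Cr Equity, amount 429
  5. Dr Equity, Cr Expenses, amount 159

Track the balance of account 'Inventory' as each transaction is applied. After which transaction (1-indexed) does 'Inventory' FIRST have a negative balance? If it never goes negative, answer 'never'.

After txn 1: Inventory=-277

Answer: 1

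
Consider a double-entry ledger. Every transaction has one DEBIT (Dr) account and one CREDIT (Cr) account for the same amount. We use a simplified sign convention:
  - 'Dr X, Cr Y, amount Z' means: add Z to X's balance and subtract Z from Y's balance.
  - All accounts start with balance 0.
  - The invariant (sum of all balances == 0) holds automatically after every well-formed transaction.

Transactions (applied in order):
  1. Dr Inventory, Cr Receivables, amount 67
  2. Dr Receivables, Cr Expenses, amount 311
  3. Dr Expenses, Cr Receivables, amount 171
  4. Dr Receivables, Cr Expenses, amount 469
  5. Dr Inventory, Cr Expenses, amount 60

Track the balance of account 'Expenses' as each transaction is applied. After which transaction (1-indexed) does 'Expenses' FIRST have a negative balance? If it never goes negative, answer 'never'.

Answer: 2

Derivation:
After txn 1: Expenses=0
After txn 2: Expenses=-311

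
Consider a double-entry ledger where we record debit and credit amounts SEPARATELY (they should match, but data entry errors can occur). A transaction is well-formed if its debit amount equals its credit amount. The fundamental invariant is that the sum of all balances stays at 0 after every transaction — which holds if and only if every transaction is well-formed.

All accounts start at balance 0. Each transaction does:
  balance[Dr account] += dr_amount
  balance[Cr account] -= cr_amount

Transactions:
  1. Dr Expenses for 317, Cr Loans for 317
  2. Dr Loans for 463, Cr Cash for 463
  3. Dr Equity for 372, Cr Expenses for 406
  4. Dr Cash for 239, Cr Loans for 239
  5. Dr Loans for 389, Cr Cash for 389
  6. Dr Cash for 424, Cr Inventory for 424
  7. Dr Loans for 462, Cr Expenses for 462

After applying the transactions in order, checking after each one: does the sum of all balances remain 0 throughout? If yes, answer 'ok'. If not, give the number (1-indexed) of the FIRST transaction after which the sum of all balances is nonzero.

Answer: 3

Derivation:
After txn 1: dr=317 cr=317 sum_balances=0
After txn 2: dr=463 cr=463 sum_balances=0
After txn 3: dr=372 cr=406 sum_balances=-34
After txn 4: dr=239 cr=239 sum_balances=-34
After txn 5: dr=389 cr=389 sum_balances=-34
After txn 6: dr=424 cr=424 sum_balances=-34
After txn 7: dr=462 cr=462 sum_balances=-34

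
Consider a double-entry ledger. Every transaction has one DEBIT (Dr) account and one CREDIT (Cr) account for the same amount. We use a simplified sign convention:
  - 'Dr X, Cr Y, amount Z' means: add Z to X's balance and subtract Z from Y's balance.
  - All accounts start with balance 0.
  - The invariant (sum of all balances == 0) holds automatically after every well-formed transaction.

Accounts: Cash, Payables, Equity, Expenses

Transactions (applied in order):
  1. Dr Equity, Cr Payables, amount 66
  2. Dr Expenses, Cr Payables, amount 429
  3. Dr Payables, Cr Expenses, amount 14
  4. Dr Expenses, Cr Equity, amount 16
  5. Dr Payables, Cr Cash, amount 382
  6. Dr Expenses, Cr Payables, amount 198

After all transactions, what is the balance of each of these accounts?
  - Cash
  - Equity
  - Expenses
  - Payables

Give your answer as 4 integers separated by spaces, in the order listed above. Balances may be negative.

After txn 1 (Dr Equity, Cr Payables, amount 66): Equity=66 Payables=-66
After txn 2 (Dr Expenses, Cr Payables, amount 429): Equity=66 Expenses=429 Payables=-495
After txn 3 (Dr Payables, Cr Expenses, amount 14): Equity=66 Expenses=415 Payables=-481
After txn 4 (Dr Expenses, Cr Equity, amount 16): Equity=50 Expenses=431 Payables=-481
After txn 5 (Dr Payables, Cr Cash, amount 382): Cash=-382 Equity=50 Expenses=431 Payables=-99
After txn 6 (Dr Expenses, Cr Payables, amount 198): Cash=-382 Equity=50 Expenses=629 Payables=-297

Answer: -382 50 629 -297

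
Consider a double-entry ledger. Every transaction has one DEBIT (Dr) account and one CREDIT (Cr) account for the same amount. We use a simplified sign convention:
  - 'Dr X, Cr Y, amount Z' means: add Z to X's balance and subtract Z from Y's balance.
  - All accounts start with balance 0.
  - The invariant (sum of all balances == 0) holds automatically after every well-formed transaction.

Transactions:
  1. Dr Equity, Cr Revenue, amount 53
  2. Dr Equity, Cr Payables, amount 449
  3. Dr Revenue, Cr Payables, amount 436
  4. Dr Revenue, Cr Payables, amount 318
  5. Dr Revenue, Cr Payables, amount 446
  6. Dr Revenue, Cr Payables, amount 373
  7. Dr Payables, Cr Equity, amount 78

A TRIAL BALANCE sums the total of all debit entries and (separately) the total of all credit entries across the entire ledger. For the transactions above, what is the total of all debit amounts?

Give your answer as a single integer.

Answer: 2153

Derivation:
Txn 1: debit+=53
Txn 2: debit+=449
Txn 3: debit+=436
Txn 4: debit+=318
Txn 5: debit+=446
Txn 6: debit+=373
Txn 7: debit+=78
Total debits = 2153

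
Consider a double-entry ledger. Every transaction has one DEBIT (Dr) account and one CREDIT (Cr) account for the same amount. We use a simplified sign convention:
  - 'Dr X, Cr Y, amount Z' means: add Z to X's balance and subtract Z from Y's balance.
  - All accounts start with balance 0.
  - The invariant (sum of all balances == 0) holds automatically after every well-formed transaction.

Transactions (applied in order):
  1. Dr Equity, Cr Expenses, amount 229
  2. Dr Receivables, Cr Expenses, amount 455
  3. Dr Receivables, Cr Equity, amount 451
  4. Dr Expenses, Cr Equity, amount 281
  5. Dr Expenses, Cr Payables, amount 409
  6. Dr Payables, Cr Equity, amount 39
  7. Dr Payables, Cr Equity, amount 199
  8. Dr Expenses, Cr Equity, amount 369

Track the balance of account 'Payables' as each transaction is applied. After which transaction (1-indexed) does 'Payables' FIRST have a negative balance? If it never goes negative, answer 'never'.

After txn 1: Payables=0
After txn 2: Payables=0
After txn 3: Payables=0
After txn 4: Payables=0
After txn 5: Payables=-409

Answer: 5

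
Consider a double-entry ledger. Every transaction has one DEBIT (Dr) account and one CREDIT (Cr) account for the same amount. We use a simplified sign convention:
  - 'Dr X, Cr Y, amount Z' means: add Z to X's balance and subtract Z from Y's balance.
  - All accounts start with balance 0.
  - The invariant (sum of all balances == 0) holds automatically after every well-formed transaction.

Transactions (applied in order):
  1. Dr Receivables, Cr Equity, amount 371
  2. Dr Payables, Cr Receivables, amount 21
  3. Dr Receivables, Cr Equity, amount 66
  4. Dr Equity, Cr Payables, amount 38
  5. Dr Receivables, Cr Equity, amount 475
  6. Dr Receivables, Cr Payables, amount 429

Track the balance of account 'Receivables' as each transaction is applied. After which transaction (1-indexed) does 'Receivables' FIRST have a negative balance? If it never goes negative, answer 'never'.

Answer: never

Derivation:
After txn 1: Receivables=371
After txn 2: Receivables=350
After txn 3: Receivables=416
After txn 4: Receivables=416
After txn 5: Receivables=891
After txn 6: Receivables=1320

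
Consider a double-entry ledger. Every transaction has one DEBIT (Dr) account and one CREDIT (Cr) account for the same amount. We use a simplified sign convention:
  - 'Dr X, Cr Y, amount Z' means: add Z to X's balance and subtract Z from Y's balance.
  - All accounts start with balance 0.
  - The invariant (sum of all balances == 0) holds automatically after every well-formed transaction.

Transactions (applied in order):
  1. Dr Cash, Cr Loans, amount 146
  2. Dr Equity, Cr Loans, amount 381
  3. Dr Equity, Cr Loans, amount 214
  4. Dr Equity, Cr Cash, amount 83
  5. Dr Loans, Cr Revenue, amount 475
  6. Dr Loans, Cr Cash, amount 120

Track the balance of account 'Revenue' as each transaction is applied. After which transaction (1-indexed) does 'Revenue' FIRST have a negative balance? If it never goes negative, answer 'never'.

Answer: 5

Derivation:
After txn 1: Revenue=0
After txn 2: Revenue=0
After txn 3: Revenue=0
After txn 4: Revenue=0
After txn 5: Revenue=-475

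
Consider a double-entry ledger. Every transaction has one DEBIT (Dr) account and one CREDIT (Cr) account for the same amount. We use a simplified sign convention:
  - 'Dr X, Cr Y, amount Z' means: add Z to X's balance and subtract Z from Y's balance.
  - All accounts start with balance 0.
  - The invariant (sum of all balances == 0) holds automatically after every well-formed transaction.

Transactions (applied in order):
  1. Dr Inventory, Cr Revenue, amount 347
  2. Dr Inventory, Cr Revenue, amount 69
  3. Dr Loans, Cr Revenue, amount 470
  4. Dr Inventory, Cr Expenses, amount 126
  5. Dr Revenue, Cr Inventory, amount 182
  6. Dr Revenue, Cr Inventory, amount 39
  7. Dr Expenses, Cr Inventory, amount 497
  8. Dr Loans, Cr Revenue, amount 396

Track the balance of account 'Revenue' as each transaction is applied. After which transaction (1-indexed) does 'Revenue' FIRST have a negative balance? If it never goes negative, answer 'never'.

Answer: 1

Derivation:
After txn 1: Revenue=-347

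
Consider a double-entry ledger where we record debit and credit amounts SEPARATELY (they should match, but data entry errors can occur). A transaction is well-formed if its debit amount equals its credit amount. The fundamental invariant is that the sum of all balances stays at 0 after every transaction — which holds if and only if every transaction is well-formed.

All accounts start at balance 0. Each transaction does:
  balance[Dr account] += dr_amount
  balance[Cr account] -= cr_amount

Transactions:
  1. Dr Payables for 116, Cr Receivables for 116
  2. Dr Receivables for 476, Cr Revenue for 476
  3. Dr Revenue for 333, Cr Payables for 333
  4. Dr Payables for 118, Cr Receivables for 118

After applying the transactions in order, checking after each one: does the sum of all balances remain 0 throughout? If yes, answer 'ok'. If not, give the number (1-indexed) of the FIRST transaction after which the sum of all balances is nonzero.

Answer: ok

Derivation:
After txn 1: dr=116 cr=116 sum_balances=0
After txn 2: dr=476 cr=476 sum_balances=0
After txn 3: dr=333 cr=333 sum_balances=0
After txn 4: dr=118 cr=118 sum_balances=0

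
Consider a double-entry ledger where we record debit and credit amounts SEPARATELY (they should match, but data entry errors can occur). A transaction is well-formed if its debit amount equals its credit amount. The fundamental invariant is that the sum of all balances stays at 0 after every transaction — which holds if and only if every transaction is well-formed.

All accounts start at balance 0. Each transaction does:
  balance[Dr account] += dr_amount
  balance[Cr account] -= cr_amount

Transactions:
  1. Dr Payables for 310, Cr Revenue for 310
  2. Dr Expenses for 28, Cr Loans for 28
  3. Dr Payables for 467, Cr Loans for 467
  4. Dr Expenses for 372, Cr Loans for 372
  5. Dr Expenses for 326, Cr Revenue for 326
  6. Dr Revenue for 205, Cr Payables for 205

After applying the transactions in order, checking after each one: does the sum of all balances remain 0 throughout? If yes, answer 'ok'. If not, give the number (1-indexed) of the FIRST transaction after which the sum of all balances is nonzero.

Answer: ok

Derivation:
After txn 1: dr=310 cr=310 sum_balances=0
After txn 2: dr=28 cr=28 sum_balances=0
After txn 3: dr=467 cr=467 sum_balances=0
After txn 4: dr=372 cr=372 sum_balances=0
After txn 5: dr=326 cr=326 sum_balances=0
After txn 6: dr=205 cr=205 sum_balances=0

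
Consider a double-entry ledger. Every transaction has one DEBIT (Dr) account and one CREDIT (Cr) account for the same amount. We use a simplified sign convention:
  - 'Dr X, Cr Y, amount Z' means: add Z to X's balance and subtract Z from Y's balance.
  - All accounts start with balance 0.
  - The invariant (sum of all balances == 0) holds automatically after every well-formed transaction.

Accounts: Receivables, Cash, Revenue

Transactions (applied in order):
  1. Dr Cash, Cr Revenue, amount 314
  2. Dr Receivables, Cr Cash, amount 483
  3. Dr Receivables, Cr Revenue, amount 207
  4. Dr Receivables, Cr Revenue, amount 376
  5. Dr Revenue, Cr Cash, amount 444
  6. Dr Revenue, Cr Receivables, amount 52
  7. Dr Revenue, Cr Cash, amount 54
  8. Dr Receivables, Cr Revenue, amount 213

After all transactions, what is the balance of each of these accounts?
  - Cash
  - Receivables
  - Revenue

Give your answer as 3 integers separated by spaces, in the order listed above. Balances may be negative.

After txn 1 (Dr Cash, Cr Revenue, amount 314): Cash=314 Revenue=-314
After txn 2 (Dr Receivables, Cr Cash, amount 483): Cash=-169 Receivables=483 Revenue=-314
After txn 3 (Dr Receivables, Cr Revenue, amount 207): Cash=-169 Receivables=690 Revenue=-521
After txn 4 (Dr Receivables, Cr Revenue, amount 376): Cash=-169 Receivables=1066 Revenue=-897
After txn 5 (Dr Revenue, Cr Cash, amount 444): Cash=-613 Receivables=1066 Revenue=-453
After txn 6 (Dr Revenue, Cr Receivables, amount 52): Cash=-613 Receivables=1014 Revenue=-401
After txn 7 (Dr Revenue, Cr Cash, amount 54): Cash=-667 Receivables=1014 Revenue=-347
After txn 8 (Dr Receivables, Cr Revenue, amount 213): Cash=-667 Receivables=1227 Revenue=-560

Answer: -667 1227 -560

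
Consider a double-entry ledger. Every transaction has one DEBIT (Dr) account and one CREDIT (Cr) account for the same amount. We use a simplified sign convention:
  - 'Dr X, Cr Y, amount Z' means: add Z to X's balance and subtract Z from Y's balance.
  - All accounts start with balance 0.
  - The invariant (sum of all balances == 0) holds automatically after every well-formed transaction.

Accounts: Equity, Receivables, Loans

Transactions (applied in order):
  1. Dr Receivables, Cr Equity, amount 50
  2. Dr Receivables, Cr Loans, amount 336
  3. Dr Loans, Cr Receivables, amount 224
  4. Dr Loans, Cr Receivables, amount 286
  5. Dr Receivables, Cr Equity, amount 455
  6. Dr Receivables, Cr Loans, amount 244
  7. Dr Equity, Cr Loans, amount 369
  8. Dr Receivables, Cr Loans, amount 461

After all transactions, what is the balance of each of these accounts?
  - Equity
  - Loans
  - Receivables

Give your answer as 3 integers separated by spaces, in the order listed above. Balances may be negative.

After txn 1 (Dr Receivables, Cr Equity, amount 50): Equity=-50 Receivables=50
After txn 2 (Dr Receivables, Cr Loans, amount 336): Equity=-50 Loans=-336 Receivables=386
After txn 3 (Dr Loans, Cr Receivables, amount 224): Equity=-50 Loans=-112 Receivables=162
After txn 4 (Dr Loans, Cr Receivables, amount 286): Equity=-50 Loans=174 Receivables=-124
After txn 5 (Dr Receivables, Cr Equity, amount 455): Equity=-505 Loans=174 Receivables=331
After txn 6 (Dr Receivables, Cr Loans, amount 244): Equity=-505 Loans=-70 Receivables=575
After txn 7 (Dr Equity, Cr Loans, amount 369): Equity=-136 Loans=-439 Receivables=575
After txn 8 (Dr Receivables, Cr Loans, amount 461): Equity=-136 Loans=-900 Receivables=1036

Answer: -136 -900 1036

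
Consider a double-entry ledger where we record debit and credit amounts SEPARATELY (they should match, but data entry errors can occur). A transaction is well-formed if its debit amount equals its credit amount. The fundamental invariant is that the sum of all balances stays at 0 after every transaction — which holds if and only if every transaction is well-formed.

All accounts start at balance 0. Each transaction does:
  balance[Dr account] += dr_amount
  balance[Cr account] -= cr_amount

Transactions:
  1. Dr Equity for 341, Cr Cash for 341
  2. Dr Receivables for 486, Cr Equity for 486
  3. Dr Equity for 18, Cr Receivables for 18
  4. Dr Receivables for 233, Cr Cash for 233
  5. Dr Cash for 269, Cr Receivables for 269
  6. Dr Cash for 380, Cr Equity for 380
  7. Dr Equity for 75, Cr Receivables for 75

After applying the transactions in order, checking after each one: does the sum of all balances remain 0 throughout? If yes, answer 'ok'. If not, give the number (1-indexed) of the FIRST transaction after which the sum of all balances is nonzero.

After txn 1: dr=341 cr=341 sum_balances=0
After txn 2: dr=486 cr=486 sum_balances=0
After txn 3: dr=18 cr=18 sum_balances=0
After txn 4: dr=233 cr=233 sum_balances=0
After txn 5: dr=269 cr=269 sum_balances=0
After txn 6: dr=380 cr=380 sum_balances=0
After txn 7: dr=75 cr=75 sum_balances=0

Answer: ok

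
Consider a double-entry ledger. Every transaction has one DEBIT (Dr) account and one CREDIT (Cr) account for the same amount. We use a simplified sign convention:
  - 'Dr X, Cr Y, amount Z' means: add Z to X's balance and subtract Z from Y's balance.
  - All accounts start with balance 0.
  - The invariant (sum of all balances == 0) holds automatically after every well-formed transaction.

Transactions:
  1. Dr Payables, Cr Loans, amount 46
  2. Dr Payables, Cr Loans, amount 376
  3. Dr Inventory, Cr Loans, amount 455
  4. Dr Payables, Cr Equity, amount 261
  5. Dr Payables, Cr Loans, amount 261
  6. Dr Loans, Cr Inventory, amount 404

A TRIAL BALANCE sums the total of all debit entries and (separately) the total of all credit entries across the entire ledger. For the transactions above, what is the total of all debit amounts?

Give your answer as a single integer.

Txn 1: debit+=46
Txn 2: debit+=376
Txn 3: debit+=455
Txn 4: debit+=261
Txn 5: debit+=261
Txn 6: debit+=404
Total debits = 1803

Answer: 1803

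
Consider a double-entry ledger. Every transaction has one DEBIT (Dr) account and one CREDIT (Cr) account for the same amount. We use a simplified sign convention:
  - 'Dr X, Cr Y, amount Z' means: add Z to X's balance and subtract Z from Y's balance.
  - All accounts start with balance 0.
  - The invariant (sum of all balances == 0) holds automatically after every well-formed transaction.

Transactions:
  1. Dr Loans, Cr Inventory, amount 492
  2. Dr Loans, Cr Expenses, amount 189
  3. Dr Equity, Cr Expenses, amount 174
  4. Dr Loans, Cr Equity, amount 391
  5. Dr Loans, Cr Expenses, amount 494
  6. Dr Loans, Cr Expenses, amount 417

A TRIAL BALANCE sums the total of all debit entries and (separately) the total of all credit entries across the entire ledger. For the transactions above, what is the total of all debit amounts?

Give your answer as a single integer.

Answer: 2157

Derivation:
Txn 1: debit+=492
Txn 2: debit+=189
Txn 3: debit+=174
Txn 4: debit+=391
Txn 5: debit+=494
Txn 6: debit+=417
Total debits = 2157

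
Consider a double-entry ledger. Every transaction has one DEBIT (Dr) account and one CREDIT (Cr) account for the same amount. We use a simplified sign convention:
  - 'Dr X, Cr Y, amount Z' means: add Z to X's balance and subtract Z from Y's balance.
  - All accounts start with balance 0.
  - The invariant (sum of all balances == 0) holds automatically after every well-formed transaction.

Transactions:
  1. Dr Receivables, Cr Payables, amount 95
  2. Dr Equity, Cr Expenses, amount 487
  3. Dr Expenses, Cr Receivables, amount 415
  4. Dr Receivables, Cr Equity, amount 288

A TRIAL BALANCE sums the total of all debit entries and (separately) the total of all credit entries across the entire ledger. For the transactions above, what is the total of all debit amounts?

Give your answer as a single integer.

Answer: 1285

Derivation:
Txn 1: debit+=95
Txn 2: debit+=487
Txn 3: debit+=415
Txn 4: debit+=288
Total debits = 1285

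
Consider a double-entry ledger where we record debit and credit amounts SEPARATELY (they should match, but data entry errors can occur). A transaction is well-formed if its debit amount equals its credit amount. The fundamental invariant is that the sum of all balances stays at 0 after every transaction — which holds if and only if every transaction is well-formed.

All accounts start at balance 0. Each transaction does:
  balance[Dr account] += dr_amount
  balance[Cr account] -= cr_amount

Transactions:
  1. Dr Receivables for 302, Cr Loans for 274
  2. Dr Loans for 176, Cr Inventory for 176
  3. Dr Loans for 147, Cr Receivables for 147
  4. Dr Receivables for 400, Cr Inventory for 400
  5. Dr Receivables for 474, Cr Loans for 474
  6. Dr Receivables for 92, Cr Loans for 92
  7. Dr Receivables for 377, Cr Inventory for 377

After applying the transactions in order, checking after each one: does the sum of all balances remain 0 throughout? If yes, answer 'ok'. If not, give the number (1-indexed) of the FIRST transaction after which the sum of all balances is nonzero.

Answer: 1

Derivation:
After txn 1: dr=302 cr=274 sum_balances=28
After txn 2: dr=176 cr=176 sum_balances=28
After txn 3: dr=147 cr=147 sum_balances=28
After txn 4: dr=400 cr=400 sum_balances=28
After txn 5: dr=474 cr=474 sum_balances=28
After txn 6: dr=92 cr=92 sum_balances=28
After txn 7: dr=377 cr=377 sum_balances=28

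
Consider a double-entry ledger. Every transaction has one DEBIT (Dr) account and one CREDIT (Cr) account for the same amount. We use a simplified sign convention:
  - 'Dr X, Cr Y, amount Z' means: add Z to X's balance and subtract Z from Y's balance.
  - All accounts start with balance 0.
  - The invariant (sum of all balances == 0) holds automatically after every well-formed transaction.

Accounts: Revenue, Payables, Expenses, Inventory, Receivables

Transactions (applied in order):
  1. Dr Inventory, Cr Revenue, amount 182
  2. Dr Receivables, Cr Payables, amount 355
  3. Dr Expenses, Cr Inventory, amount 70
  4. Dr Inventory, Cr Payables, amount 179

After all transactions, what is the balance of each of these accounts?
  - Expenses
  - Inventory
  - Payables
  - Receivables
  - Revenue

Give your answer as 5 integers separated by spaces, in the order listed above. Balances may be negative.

Answer: 70 291 -534 355 -182

Derivation:
After txn 1 (Dr Inventory, Cr Revenue, amount 182): Inventory=182 Revenue=-182
After txn 2 (Dr Receivables, Cr Payables, amount 355): Inventory=182 Payables=-355 Receivables=355 Revenue=-182
After txn 3 (Dr Expenses, Cr Inventory, amount 70): Expenses=70 Inventory=112 Payables=-355 Receivables=355 Revenue=-182
After txn 4 (Dr Inventory, Cr Payables, amount 179): Expenses=70 Inventory=291 Payables=-534 Receivables=355 Revenue=-182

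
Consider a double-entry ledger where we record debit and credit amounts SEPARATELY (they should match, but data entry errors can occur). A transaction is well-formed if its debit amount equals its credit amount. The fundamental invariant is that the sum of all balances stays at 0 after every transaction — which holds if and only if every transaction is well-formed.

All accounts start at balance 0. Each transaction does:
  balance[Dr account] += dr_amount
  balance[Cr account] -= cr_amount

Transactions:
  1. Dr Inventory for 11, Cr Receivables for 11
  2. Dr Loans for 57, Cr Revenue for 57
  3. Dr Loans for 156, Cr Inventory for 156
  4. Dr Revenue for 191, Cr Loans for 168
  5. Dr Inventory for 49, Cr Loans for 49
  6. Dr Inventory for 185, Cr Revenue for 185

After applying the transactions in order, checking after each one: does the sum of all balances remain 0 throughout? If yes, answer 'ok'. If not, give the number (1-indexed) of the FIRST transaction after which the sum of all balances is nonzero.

After txn 1: dr=11 cr=11 sum_balances=0
After txn 2: dr=57 cr=57 sum_balances=0
After txn 3: dr=156 cr=156 sum_balances=0
After txn 4: dr=191 cr=168 sum_balances=23
After txn 5: dr=49 cr=49 sum_balances=23
After txn 6: dr=185 cr=185 sum_balances=23

Answer: 4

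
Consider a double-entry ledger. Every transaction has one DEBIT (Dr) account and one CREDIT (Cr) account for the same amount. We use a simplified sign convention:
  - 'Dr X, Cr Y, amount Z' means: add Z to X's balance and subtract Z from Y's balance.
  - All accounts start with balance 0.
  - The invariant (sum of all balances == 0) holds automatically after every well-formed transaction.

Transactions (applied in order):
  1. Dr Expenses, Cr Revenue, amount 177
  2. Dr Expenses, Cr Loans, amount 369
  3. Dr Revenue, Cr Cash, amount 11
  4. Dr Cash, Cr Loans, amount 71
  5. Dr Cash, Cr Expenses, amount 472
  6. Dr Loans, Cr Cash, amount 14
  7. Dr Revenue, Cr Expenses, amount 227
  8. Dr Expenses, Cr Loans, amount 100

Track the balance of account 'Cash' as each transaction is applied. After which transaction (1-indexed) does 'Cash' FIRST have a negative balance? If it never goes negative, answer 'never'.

Answer: 3

Derivation:
After txn 1: Cash=0
After txn 2: Cash=0
After txn 3: Cash=-11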